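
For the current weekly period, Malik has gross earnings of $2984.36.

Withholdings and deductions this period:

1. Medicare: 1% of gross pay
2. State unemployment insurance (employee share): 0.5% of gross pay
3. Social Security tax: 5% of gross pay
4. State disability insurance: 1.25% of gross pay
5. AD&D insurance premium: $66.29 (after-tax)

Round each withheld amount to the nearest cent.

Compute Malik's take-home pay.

$2686.79

Medicare: $2984.36 × 0.01 = $29.84
State unemployment insurance (employee share): $2984.36 × 0.005 = $14.92
State disability insurance: $2984.36 × 0.0125 = $37.30
Social Security tax: $2984.36 × 0.05 = $149.22
AD&D insurance premium: $66.29
Total deductions = $29.84 + $14.92 + $37.30 + $149.22 + $66.29 = $297.57
Net pay = $2984.36 − $297.57 = $2686.79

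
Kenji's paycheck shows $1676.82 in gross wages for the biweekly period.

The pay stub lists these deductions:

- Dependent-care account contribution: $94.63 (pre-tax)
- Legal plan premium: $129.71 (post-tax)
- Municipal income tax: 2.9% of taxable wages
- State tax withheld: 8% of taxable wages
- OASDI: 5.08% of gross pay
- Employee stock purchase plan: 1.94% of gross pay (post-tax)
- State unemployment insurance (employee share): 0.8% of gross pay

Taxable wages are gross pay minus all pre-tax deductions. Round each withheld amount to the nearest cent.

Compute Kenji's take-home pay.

$1148.90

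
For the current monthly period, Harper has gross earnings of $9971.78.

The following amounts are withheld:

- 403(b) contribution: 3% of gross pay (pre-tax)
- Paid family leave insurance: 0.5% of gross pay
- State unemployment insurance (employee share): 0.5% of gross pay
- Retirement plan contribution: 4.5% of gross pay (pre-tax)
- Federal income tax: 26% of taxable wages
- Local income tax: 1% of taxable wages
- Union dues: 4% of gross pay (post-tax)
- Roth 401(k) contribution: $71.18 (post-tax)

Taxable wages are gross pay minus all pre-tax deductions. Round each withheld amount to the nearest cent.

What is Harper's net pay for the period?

$6163.68

Retirement plan contribution: $9971.78 × 0.045 = $448.73
403(b) contribution: $9971.78 × 0.03 = $299.15
Pre-tax total = $448.73 + $299.15 = $747.88
Taxable wages = $9971.78 − $747.88 = $9223.90
Federal income tax: $9223.90 × 0.26 = $2398.21
Local income tax: $9223.90 × 0.01 = $92.24
State unemployment insurance (employee share): $9971.78 × 0.005 = $49.86
Paid family leave insurance: $9971.78 × 0.005 = $49.86
Union dues: $9971.78 × 0.04 = $398.87
Roth 401(k) contribution: $71.18
Total deductions = $448.73 + $299.15 + $2398.21 + $92.24 + $49.86 + $49.86 + $398.87 + $71.18 = $3808.10
Net pay = $9971.78 − $3808.10 = $6163.68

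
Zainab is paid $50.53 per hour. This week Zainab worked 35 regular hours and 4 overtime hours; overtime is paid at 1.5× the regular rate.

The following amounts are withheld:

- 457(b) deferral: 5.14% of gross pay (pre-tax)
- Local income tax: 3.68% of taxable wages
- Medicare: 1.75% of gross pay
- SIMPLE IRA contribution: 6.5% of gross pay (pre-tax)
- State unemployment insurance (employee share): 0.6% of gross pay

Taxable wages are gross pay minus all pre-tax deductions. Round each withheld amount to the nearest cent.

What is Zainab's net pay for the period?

Regular pay: 35 × $50.53 = $1,768.55
Overtime pay: 4 × $50.53 × 1.5 = $303.18
Gross pay = $1,768.55 + $303.18 = $2,071.73
457(b) deferral: $2,071.73 × 0.0514 = $106.49
SIMPLE IRA contribution: $2,071.73 × 0.065 = $134.66
Pre-tax total = $106.49 + $134.66 = $241.15
Taxable wages = $2,071.73 − $241.15 = $1,830.58
Local income tax: $1,830.58 × 0.0368 = $67.37
Medicare: $2,071.73 × 0.0175 = $36.26
State unemployment insurance (employee share): $2,071.73 × 0.006 = $12.43
Total deductions = $106.49 + $134.66 + $67.37 + $36.26 + $12.43 = $357.21
Net pay = $2,071.73 − $357.21 = $1,714.52

$1,714.52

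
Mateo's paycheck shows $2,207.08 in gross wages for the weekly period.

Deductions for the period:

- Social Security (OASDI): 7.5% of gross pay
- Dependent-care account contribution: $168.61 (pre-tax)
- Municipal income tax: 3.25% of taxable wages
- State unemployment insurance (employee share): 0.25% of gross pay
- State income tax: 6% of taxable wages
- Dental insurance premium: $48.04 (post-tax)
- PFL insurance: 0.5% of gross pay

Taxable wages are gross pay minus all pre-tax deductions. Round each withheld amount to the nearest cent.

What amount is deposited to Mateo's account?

$1,619.78

Dependent-care account contribution: $168.61
Taxable wages = $2,207.08 − $168.61 = $2,038.47
State income tax: $2,038.47 × 0.06 = $122.31
Municipal income tax: $2,038.47 × 0.0325 = $66.25
State unemployment insurance (employee share): $2,207.08 × 0.0025 = $5.52
PFL insurance: $2,207.08 × 0.005 = $11.04
Social Security (OASDI): $2,207.08 × 0.075 = $165.53
Dental insurance premium: $48.04
Total deductions = $168.61 + $122.31 + $66.25 + $5.52 + $11.04 + $165.53 + $48.04 = $587.30
Net pay = $2,207.08 − $587.30 = $1,619.78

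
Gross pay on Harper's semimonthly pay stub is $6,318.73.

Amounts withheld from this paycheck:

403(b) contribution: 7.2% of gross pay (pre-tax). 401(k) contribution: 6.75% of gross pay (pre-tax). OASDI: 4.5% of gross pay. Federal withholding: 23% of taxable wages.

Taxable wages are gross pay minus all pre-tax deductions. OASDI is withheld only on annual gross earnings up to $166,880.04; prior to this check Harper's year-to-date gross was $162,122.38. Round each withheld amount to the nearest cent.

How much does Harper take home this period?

403(b) contribution: $6,318.73 × 0.072 = $454.95
401(k) contribution: $6,318.73 × 0.0675 = $426.51
Pre-tax total = $454.95 + $426.51 = $881.46
Taxable wages = $6,318.73 − $881.46 = $5,437.27
Federal withholding: $5,437.27 × 0.23 = $1,250.57
OASDI: only $166,880.04 − $162,122.38 = $4,757.66 of this check is subject → $4,757.66 × 0.045 = $214.09
Total deductions = $454.95 + $426.51 + $1,250.57 + $214.09 = $2,346.12
Net pay = $6,318.73 − $2,346.12 = $3,972.61

$3,972.61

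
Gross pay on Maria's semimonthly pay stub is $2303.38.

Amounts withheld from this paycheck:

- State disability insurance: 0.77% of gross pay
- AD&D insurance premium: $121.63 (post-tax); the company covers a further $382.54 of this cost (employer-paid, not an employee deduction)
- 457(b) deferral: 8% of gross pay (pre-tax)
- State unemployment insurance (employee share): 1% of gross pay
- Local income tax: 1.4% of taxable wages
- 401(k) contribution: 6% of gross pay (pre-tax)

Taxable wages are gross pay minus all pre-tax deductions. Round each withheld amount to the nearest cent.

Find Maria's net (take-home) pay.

457(b) deferral: $2303.38 × 0.08 = $184.27
401(k) contribution: $2303.38 × 0.06 = $138.20
Pre-tax total = $184.27 + $138.20 = $322.47
Taxable wages = $2303.38 − $322.47 = $1980.91
Local income tax: $1980.91 × 0.014 = $27.73
State unemployment insurance (employee share): $2303.38 × 0.01 = $23.03
State disability insurance: $2303.38 × 0.0077 = $17.74
AD&D insurance premium: $121.63
(Employer's $382.54 toward AD&D insurance premium is not withheld from the employee.)
Total deductions = $184.27 + $138.20 + $27.73 + $23.03 + $17.74 + $121.63 = $512.60
Net pay = $2303.38 − $512.60 = $1790.78

$1790.78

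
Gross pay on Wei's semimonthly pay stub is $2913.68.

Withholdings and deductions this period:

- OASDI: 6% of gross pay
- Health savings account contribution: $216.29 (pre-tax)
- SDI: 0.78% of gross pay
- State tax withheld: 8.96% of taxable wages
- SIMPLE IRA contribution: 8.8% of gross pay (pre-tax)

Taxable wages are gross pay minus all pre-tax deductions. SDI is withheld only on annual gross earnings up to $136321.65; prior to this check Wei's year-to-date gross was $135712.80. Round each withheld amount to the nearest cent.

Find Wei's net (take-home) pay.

SIMPLE IRA contribution: $2913.68 × 0.088 = $256.40
Health savings account contribution: $216.29
Pre-tax total = $256.40 + $216.29 = $472.69
Taxable wages = $2913.68 − $472.69 = $2440.99
State tax withheld: $2440.99 × 0.0896 = $218.71
OASDI: $2913.68 × 0.06 = $174.82
SDI: only $136321.65 − $135712.80 = $608.85 of this check is subject → $608.85 × 0.0078 = $4.75
Total deductions = $256.40 + $216.29 + $218.71 + $174.82 + $4.75 = $870.97
Net pay = $2913.68 − $870.97 = $2042.71

$2042.71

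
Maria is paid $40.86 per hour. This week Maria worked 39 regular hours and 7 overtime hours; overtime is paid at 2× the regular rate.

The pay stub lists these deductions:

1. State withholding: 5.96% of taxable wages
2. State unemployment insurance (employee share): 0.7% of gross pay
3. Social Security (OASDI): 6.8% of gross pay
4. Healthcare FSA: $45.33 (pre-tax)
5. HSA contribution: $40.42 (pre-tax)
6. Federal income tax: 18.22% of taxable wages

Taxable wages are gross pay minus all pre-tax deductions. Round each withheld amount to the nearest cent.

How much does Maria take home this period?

$1414.50

Regular pay: 39 × $40.86 = $1593.54
Overtime pay: 7 × $40.86 × 2 = $572.04
Gross pay = $1593.54 + $572.04 = $2165.58
HSA contribution: $40.42
Healthcare FSA: $45.33
Pre-tax total = $40.42 + $45.33 = $85.75
Taxable wages = $2165.58 − $85.75 = $2079.83
Federal income tax: $2079.83 × 0.1822 = $378.95
State withholding: $2079.83 × 0.0596 = $123.96
State unemployment insurance (employee share): $2165.58 × 0.007 = $15.16
Social Security (OASDI): $2165.58 × 0.068 = $147.26
Total deductions = $40.42 + $45.33 + $378.95 + $123.96 + $15.16 + $147.26 = $751.08
Net pay = $2165.58 − $751.08 = $1414.50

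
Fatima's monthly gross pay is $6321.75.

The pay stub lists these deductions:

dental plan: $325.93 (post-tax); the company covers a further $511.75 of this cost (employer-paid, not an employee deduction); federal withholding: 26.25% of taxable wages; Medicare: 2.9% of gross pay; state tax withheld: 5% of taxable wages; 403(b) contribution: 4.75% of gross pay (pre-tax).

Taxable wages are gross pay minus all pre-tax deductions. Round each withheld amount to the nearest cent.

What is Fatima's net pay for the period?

$3630.50

403(b) contribution: $6321.75 × 0.0475 = $300.28
Taxable wages = $6321.75 − $300.28 = $6021.47
State tax withheld: $6021.47 × 0.05 = $301.07
Federal withholding: $6021.47 × 0.2625 = $1580.64
Medicare: $6321.75 × 0.029 = $183.33
Dental plan: $325.93
(Employer's $511.75 toward dental plan is not withheld from the employee.)
Total deductions = $300.28 + $301.07 + $1580.64 + $183.33 + $325.93 = $2691.25
Net pay = $6321.75 − $2691.25 = $3630.50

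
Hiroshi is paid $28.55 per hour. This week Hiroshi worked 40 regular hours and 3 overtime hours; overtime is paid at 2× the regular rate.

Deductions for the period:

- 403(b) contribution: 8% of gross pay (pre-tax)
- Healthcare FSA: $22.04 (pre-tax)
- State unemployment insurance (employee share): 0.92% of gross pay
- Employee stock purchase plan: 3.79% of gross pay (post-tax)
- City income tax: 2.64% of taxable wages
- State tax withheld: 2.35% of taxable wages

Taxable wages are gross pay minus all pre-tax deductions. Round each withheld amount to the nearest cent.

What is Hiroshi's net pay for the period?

$1065.15

Regular pay: 40 × $28.55 = $1142.00
Overtime pay: 3 × $28.55 × 2 = $171.30
Gross pay = $1142.00 + $171.30 = $1313.30
Healthcare FSA: $22.04
403(b) contribution: $1313.30 × 0.08 = $105.06
Pre-tax total = $22.04 + $105.06 = $127.10
Taxable wages = $1313.30 − $127.10 = $1186.20
State tax withheld: $1186.20 × 0.0235 = $27.88
City income tax: $1186.20 × 0.0264 = $31.32
State unemployment insurance (employee share): $1313.30 × 0.0092 = $12.08
Employee stock purchase plan: $1313.30 × 0.0379 = $49.77
Total deductions = $22.04 + $105.06 + $27.88 + $31.32 + $12.08 + $49.77 = $248.15
Net pay = $1313.30 − $248.15 = $1065.15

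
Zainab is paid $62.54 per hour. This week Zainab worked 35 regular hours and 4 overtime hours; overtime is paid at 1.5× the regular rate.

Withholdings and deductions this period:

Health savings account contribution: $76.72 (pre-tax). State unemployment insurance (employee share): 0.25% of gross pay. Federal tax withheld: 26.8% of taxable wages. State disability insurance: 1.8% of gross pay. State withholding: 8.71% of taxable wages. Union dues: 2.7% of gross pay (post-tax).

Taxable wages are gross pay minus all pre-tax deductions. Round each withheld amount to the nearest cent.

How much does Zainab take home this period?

$1,482.35

Regular pay: 35 × $62.54 = $2,188.90
Overtime pay: 4 × $62.54 × 1.5 = $375.24
Gross pay = $2,188.90 + $375.24 = $2,564.14
Health savings account contribution: $76.72
Taxable wages = $2,564.14 − $76.72 = $2,487.42
Federal tax withheld: $2,487.42 × 0.268 = $666.63
State withholding: $2,487.42 × 0.0871 = $216.65
State unemployment insurance (employee share): $2,564.14 × 0.0025 = $6.41
State disability insurance: $2,564.14 × 0.018 = $46.15
Union dues: $2,564.14 × 0.027 = $69.23
Total deductions = $76.72 + $666.63 + $216.65 + $6.41 + $46.15 + $69.23 = $1,081.79
Net pay = $2,564.14 − $1,081.79 = $1,482.35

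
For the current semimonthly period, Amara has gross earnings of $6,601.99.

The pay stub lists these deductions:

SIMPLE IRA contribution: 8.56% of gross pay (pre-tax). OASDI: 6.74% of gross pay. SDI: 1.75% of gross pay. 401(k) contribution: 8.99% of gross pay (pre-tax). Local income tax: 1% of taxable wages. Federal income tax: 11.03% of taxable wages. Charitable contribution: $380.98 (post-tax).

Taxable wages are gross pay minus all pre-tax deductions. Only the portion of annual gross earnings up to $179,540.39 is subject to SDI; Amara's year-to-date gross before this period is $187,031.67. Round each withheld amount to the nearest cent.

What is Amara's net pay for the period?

$3,962.56

401(k) contribution: $6,601.99 × 0.0899 = $593.52
SIMPLE IRA contribution: $6,601.99 × 0.0856 = $565.13
Pre-tax total = $593.52 + $565.13 = $1,158.65
Taxable wages = $6,601.99 − $1,158.65 = $5,443.34
Local income tax: $5,443.34 × 0.01 = $54.43
Federal income tax: $5,443.34 × 0.1103 = $600.40
OASDI: $6,601.99 × 0.0674 = $444.97
SDI: annual cap $179,540.39 already reached (YTD $187,031.67), so $0.00
Charitable contribution: $380.98
Total deductions = $593.52 + $565.13 + $54.43 + $600.40 + $444.97 + $0.00 + $380.98 = $2,639.43
Net pay = $6,601.99 − $2,639.43 = $3,962.56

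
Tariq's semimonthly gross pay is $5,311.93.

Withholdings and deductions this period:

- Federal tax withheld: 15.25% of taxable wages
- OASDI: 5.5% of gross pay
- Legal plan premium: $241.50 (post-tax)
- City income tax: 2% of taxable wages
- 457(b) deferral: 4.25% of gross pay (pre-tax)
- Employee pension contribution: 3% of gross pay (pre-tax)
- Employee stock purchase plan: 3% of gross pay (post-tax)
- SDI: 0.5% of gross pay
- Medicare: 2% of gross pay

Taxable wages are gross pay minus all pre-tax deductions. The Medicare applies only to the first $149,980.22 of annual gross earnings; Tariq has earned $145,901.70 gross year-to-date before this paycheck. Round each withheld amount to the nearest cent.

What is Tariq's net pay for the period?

$3,275.78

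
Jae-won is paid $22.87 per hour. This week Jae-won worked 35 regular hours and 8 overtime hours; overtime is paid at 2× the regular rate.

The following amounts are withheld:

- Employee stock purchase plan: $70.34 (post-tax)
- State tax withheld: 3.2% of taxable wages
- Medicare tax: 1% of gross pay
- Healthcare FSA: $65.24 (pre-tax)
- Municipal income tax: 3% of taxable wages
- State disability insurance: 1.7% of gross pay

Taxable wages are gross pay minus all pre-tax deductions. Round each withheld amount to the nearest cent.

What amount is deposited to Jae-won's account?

$931.03

Regular pay: 35 × $22.87 = $800.45
Overtime pay: 8 × $22.87 × 2 = $365.92
Gross pay = $800.45 + $365.92 = $1,166.37
Healthcare FSA: $65.24
Taxable wages = $1,166.37 − $65.24 = $1,101.13
Municipal income tax: $1,101.13 × 0.03 = $33.03
State tax withheld: $1,101.13 × 0.032 = $35.24
Medicare tax: $1,166.37 × 0.01 = $11.66
State disability insurance: $1,166.37 × 0.017 = $19.83
Employee stock purchase plan: $70.34
Total deductions = $65.24 + $33.03 + $35.24 + $11.66 + $19.83 + $70.34 = $235.34
Net pay = $1,166.37 − $235.34 = $931.03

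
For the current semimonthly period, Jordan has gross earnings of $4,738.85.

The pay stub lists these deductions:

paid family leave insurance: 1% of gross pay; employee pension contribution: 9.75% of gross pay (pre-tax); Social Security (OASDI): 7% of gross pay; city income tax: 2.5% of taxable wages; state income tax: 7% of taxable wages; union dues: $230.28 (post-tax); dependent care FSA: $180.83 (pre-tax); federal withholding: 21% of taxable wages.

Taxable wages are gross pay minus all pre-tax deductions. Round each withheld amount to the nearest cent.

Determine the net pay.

$2,237.31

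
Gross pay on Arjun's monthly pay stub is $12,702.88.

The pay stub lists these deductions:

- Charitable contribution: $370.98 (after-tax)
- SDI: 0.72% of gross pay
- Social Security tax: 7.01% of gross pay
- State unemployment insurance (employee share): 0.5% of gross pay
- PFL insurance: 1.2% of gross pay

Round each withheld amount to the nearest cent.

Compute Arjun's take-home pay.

$11,134.03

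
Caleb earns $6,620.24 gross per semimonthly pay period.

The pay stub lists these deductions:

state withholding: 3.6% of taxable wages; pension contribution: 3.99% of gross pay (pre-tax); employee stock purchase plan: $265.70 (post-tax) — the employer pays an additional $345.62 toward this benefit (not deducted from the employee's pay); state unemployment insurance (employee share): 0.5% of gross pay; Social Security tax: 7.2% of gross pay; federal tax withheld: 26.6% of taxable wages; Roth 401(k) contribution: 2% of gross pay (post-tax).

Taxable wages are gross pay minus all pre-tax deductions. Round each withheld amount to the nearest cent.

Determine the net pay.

$3,528.69

Pension contribution: $6,620.24 × 0.0399 = $264.15
Taxable wages = $6,620.24 − $264.15 = $6,356.09
State withholding: $6,356.09 × 0.036 = $228.82
Federal tax withheld: $6,356.09 × 0.266 = $1,690.72
Social Security tax: $6,620.24 × 0.072 = $476.66
State unemployment insurance (employee share): $6,620.24 × 0.005 = $33.10
Roth 401(k) contribution: $6,620.24 × 0.02 = $132.40
Employee stock purchase plan: $265.70
(Employer's $345.62 toward employee stock purchase plan is not withheld from the employee.)
Total deductions = $264.15 + $228.82 + $1,690.72 + $476.66 + $33.10 + $132.40 + $265.70 = $3,091.55
Net pay = $6,620.24 − $3,091.55 = $3,528.69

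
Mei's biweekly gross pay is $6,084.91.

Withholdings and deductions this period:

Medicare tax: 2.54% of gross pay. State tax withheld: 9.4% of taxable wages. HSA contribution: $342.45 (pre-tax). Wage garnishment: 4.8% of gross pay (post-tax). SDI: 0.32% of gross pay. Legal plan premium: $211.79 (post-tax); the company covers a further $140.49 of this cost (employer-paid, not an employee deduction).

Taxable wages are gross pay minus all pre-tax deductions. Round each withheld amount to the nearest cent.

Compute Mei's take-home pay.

$4,524.77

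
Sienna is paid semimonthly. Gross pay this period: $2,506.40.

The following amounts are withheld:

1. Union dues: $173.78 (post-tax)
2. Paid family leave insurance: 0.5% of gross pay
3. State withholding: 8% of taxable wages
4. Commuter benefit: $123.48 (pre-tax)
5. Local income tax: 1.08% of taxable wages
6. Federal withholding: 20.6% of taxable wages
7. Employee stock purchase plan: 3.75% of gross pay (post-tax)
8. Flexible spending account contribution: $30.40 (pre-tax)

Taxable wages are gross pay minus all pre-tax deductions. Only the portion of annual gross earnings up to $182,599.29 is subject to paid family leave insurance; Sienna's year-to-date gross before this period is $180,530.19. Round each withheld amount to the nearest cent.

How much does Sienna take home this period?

Flexible spending account contribution: $30.40
Commuter benefit: $123.48
Pre-tax total = $30.40 + $123.48 = $153.88
Taxable wages = $2,506.40 − $153.88 = $2,352.52
State withholding: $2,352.52 × 0.08 = $188.20
Local income tax: $2,352.52 × 0.0108 = $25.41
Federal withholding: $2,352.52 × 0.206 = $484.62
Paid family leave insurance: only $182,599.29 − $180,530.19 = $2,069.10 of this check is subject → $2,069.10 × 0.005 = $10.35
Union dues: $173.78
Employee stock purchase plan: $2,506.40 × 0.0375 = $93.99
Total deductions = $30.40 + $123.48 + $188.20 + $25.41 + $484.62 + $10.35 + $173.78 + $93.99 = $1,130.23
Net pay = $2,506.40 − $1,130.23 = $1,376.17

$1,376.17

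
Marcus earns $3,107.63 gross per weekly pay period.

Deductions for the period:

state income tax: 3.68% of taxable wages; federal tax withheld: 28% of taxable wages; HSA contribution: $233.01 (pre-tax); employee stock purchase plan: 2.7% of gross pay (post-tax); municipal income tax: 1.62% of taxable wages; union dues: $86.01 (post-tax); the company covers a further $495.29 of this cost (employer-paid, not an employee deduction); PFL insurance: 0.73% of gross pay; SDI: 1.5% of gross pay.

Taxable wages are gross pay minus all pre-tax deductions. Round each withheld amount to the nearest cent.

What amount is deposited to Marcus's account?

HSA contribution: $233.01
Taxable wages = $3,107.63 − $233.01 = $2,874.62
Federal tax withheld: $2,874.62 × 0.28 = $804.89
State income tax: $2,874.62 × 0.0368 = $105.79
Municipal income tax: $2,874.62 × 0.0162 = $46.57
PFL insurance: $3,107.63 × 0.0073 = $22.69
SDI: $3,107.63 × 0.015 = $46.61
Employee stock purchase plan: $3,107.63 × 0.027 = $83.91
Union dues: $86.01
(Employer's $495.29 toward union dues is not withheld from the employee.)
Total deductions = $233.01 + $804.89 + $105.79 + $46.57 + $22.69 + $46.61 + $83.91 + $86.01 = $1,429.48
Net pay = $3,107.63 − $1,429.48 = $1,678.15

$1,678.15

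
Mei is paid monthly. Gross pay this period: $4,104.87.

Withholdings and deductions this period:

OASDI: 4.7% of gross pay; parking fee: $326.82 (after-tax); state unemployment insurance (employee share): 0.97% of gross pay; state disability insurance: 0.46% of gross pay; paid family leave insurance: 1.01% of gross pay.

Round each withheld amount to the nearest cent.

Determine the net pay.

$3,484.96

OASDI: $4,104.87 × 0.047 = $192.93
Paid family leave insurance: $4,104.87 × 0.0101 = $41.46
State disability insurance: $4,104.87 × 0.0046 = $18.88
State unemployment insurance (employee share): $4,104.87 × 0.0097 = $39.82
Parking fee: $326.82
Total deductions = $192.93 + $41.46 + $18.88 + $39.82 + $326.82 = $619.91
Net pay = $4,104.87 − $619.91 = $3,484.96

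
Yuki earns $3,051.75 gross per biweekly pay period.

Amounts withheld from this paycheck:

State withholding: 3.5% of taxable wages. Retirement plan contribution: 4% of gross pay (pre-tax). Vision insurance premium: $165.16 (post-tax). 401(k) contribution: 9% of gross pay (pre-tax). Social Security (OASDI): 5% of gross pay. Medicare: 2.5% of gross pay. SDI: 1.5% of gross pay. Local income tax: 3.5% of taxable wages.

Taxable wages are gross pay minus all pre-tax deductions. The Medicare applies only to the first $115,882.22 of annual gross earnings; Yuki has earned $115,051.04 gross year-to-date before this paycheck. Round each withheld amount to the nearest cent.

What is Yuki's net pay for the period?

$2,084.85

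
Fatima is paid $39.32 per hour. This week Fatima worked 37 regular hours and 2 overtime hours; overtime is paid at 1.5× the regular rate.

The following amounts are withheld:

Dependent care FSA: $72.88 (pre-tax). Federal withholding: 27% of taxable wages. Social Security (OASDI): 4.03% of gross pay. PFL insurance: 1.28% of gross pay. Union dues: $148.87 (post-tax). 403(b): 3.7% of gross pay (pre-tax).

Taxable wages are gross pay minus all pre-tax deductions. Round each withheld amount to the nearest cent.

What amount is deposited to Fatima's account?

$820.08

Regular pay: 37 × $39.32 = $1,454.84
Overtime pay: 2 × $39.32 × 1.5 = $117.96
Gross pay = $1,454.84 + $117.96 = $1,572.80
403(b): $1,572.80 × 0.037 = $58.19
Dependent care FSA: $72.88
Pre-tax total = $58.19 + $72.88 = $131.07
Taxable wages = $1,572.80 − $131.07 = $1,441.73
Federal withholding: $1,441.73 × 0.27 = $389.27
PFL insurance: $1,572.80 × 0.0128 = $20.13
Social Security (OASDI): $1,572.80 × 0.0403 = $63.38
Union dues: $148.87
Total deductions = $58.19 + $72.88 + $389.27 + $20.13 + $63.38 + $148.87 = $752.72
Net pay = $1,572.80 − $752.72 = $820.08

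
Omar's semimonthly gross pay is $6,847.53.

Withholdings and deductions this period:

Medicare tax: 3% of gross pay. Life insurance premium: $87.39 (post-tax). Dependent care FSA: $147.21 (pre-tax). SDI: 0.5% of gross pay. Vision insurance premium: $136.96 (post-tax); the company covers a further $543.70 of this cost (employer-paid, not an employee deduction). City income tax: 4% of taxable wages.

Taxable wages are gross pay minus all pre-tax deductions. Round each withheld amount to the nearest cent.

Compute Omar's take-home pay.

Dependent care FSA: $147.21
Taxable wages = $6,847.53 − $147.21 = $6,700.32
City income tax: $6,700.32 × 0.04 = $268.01
SDI: $6,847.53 × 0.005 = $34.24
Medicare tax: $6,847.53 × 0.03 = $205.43
Life insurance premium: $87.39
Vision insurance premium: $136.96
(Employer's $543.70 toward vision insurance premium is not withheld from the employee.)
Total deductions = $147.21 + $268.01 + $34.24 + $205.43 + $87.39 + $136.96 = $879.24
Net pay = $6,847.53 − $879.24 = $5,968.29

$5,968.29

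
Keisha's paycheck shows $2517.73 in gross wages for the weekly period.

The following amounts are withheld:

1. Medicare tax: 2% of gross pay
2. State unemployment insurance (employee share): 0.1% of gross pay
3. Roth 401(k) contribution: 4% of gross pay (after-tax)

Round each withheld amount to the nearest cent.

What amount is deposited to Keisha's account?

Medicare tax: $2517.73 × 0.02 = $50.35
State unemployment insurance (employee share): $2517.73 × 0.001 = $2.52
Roth 401(k) contribution: $2517.73 × 0.04 = $100.71
Total deductions = $50.35 + $2.52 + $100.71 = $153.58
Net pay = $2517.73 − $153.58 = $2364.15

$2364.15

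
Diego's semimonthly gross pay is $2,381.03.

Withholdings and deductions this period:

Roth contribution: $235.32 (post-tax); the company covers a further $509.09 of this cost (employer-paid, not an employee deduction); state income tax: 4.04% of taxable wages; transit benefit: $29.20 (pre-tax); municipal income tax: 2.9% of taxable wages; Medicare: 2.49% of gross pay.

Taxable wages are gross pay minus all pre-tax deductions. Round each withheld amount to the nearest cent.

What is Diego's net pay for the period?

$1,894.01

Transit benefit: $29.20
Taxable wages = $2,381.03 − $29.20 = $2,351.83
Municipal income tax: $2,351.83 × 0.029 = $68.20
State income tax: $2,351.83 × 0.0404 = $95.01
Medicare: $2,381.03 × 0.0249 = $59.29
Roth contribution: $235.32
(Employer's $509.09 toward Roth contribution is not withheld from the employee.)
Total deductions = $29.20 + $68.20 + $95.01 + $59.29 + $235.32 = $487.02
Net pay = $2,381.03 − $487.02 = $1,894.01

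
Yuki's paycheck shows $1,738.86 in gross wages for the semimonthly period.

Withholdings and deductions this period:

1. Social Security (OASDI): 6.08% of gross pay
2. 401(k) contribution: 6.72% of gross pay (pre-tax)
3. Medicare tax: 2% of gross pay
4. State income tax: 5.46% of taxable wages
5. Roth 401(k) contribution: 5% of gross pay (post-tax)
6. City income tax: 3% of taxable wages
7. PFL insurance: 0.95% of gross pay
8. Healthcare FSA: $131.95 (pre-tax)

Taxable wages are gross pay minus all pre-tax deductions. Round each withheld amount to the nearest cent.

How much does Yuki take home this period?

401(k) contribution: $1,738.86 × 0.0672 = $116.85
Healthcare FSA: $131.95
Pre-tax total = $116.85 + $131.95 = $248.80
Taxable wages = $1,738.86 − $248.80 = $1,490.06
State income tax: $1,490.06 × 0.0546 = $81.36
City income tax: $1,490.06 × 0.03 = $44.70
PFL insurance: $1,738.86 × 0.0095 = $16.52
Social Security (OASDI): $1,738.86 × 0.0608 = $105.72
Medicare tax: $1,738.86 × 0.02 = $34.78
Roth 401(k) contribution: $1,738.86 × 0.05 = $86.94
Total deductions = $116.85 + $131.95 + $81.36 + $44.70 + $16.52 + $105.72 + $34.78 + $86.94 = $618.82
Net pay = $1,738.86 − $618.82 = $1,120.04

$1,120.04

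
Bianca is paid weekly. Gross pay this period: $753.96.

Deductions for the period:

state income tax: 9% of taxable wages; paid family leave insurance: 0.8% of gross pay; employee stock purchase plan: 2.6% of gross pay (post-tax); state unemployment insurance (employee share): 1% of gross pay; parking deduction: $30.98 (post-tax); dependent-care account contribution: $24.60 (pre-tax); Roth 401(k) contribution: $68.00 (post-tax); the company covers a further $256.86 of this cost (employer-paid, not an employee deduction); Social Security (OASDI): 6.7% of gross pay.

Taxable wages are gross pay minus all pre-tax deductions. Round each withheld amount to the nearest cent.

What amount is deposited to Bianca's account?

Dependent-care account contribution: $24.60
Taxable wages = $753.96 − $24.60 = $729.36
State income tax: $729.36 × 0.09 = $65.64
State unemployment insurance (employee share): $753.96 × 0.01 = $7.54
Paid family leave insurance: $753.96 × 0.008 = $6.03
Social Security (OASDI): $753.96 × 0.067 = $50.52
Roth 401(k) contribution: $68.00
Employee stock purchase plan: $753.96 × 0.026 = $19.60
Parking deduction: $30.98
(Employer's $256.86 toward Roth 401(k) contribution is not withheld from the employee.)
Total deductions = $24.60 + $65.64 + $7.54 + $6.03 + $50.52 + $68.00 + $19.60 + $30.98 = $272.91
Net pay = $753.96 − $272.91 = $481.05

$481.05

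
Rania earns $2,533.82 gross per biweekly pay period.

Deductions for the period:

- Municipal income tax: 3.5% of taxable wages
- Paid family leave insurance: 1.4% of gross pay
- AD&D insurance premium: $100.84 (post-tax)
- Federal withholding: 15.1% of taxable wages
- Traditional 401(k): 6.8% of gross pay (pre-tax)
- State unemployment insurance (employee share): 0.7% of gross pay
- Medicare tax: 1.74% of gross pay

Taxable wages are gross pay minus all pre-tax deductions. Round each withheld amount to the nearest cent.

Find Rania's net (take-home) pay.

$1,724.14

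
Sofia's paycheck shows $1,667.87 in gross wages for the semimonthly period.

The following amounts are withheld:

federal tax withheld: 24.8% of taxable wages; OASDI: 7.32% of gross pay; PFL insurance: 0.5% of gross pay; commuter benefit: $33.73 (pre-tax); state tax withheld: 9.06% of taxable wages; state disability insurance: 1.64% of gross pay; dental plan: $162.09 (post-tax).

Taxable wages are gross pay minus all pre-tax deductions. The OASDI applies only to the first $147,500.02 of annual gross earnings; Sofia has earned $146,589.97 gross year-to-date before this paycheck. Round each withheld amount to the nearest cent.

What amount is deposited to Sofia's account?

Commuter benefit: $33.73
Taxable wages = $1,667.87 − $33.73 = $1,634.14
State tax withheld: $1,634.14 × 0.0906 = $148.05
Federal tax withheld: $1,634.14 × 0.248 = $405.27
PFL insurance: $1,667.87 × 0.005 = $8.34
OASDI: only $147,500.02 − $146,589.97 = $910.05 of this check is subject → $910.05 × 0.0732 = $66.62
State disability insurance: $1,667.87 × 0.0164 = $27.35
Dental plan: $162.09
Total deductions = $33.73 + $148.05 + $405.27 + $8.34 + $66.62 + $27.35 + $162.09 = $851.45
Net pay = $1,667.87 − $851.45 = $816.42

$816.42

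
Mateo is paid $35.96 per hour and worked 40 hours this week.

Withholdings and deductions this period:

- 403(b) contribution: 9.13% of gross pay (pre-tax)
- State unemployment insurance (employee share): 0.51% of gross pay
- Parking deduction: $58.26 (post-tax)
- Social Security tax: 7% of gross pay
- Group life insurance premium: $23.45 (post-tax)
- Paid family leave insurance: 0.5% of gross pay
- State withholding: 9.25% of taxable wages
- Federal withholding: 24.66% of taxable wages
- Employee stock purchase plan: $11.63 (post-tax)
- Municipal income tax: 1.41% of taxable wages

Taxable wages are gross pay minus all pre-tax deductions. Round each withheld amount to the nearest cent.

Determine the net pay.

Gross pay: 40 × $35.96 = $1,438.40
403(b) contribution: $1,438.40 × 0.0913 = $131.33
Taxable wages = $1,438.40 − $131.33 = $1,307.07
Federal withholding: $1,307.07 × 0.2466 = $322.32
State withholding: $1,307.07 × 0.0925 = $120.90
Municipal income tax: $1,307.07 × 0.0141 = $18.43
Paid family leave insurance: $1,438.40 × 0.005 = $7.19
Social Security tax: $1,438.40 × 0.07 = $100.69
State unemployment insurance (employee share): $1,438.40 × 0.0051 = $7.34
Employee stock purchase plan: $11.63
Group life insurance premium: $23.45
Parking deduction: $58.26
Total deductions = $131.33 + $322.32 + $120.90 + $18.43 + $7.19 + $100.69 + $7.34 + $11.63 + $23.45 + $58.26 = $801.54
Net pay = $1,438.40 − $801.54 = $636.86

$636.86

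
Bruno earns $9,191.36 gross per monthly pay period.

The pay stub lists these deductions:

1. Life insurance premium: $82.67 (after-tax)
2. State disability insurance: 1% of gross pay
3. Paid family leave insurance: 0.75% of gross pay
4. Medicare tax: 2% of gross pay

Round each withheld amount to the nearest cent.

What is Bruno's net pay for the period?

Medicare tax: $9,191.36 × 0.02 = $183.83
State disability insurance: $9,191.36 × 0.01 = $91.91
Paid family leave insurance: $9,191.36 × 0.0075 = $68.94
Life insurance premium: $82.67
Total deductions = $183.83 + $91.91 + $68.94 + $82.67 = $427.35
Net pay = $9,191.36 − $427.35 = $8,764.01

$8,764.01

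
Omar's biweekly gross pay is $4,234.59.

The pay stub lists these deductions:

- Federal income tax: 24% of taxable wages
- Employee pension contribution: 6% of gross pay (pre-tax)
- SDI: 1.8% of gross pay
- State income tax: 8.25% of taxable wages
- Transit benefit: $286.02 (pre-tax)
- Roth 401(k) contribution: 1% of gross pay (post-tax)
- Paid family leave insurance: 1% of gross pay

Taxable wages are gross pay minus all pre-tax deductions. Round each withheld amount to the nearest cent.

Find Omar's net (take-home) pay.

$2,342.09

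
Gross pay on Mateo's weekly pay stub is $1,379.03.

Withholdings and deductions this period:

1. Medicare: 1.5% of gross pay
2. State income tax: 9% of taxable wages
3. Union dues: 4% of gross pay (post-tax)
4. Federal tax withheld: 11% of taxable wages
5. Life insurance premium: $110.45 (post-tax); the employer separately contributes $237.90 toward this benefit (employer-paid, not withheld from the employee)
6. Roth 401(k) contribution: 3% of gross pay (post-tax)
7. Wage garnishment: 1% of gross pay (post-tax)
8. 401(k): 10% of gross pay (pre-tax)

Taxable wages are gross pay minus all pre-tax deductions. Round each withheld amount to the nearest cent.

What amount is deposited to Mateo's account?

401(k): $1,379.03 × 0.1 = $137.90
Taxable wages = $1,379.03 − $137.90 = $1,241.13
Federal tax withheld: $1,241.13 × 0.11 = $136.52
State income tax: $1,241.13 × 0.09 = $111.70
Medicare: $1,379.03 × 0.015 = $20.69
Union dues: $1,379.03 × 0.04 = $55.16
Wage garnishment: $1,379.03 × 0.01 = $13.79
Roth 401(k) contribution: $1,379.03 × 0.03 = $41.37
Life insurance premium: $110.45
(Employer's $237.90 toward life insurance premium is not withheld from the employee.)
Total deductions = $137.90 + $136.52 + $111.70 + $20.69 + $55.16 + $13.79 + $41.37 + $110.45 = $627.58
Net pay = $1,379.03 − $627.58 = $751.45

$751.45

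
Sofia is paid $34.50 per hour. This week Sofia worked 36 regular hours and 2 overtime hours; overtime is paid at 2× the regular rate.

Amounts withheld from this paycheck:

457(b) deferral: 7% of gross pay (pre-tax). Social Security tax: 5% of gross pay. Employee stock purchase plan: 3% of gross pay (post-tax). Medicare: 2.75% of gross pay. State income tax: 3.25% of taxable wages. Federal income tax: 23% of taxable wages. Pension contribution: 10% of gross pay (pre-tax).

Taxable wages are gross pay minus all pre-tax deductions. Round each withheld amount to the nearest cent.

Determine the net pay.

$696.38

Regular pay: 36 × $34.50 = $1,242.00
Overtime pay: 2 × $34.50 × 2 = $138.00
Gross pay = $1,242.00 + $138.00 = $1,380.00
Pension contribution: $1,380.00 × 0.1 = $138.00
457(b) deferral: $1,380.00 × 0.07 = $96.60
Pre-tax total = $138.00 + $96.60 = $234.60
Taxable wages = $1,380.00 − $234.60 = $1,145.40
State income tax: $1,145.40 × 0.0325 = $37.23
Federal income tax: $1,145.40 × 0.23 = $263.44
Medicare: $1,380.00 × 0.0275 = $37.95
Social Security tax: $1,380.00 × 0.05 = $69.00
Employee stock purchase plan: $1,380.00 × 0.03 = $41.40
Total deductions = $138.00 + $96.60 + $37.23 + $263.44 + $37.95 + $69.00 + $41.40 = $683.62
Net pay = $1,380.00 − $683.62 = $696.38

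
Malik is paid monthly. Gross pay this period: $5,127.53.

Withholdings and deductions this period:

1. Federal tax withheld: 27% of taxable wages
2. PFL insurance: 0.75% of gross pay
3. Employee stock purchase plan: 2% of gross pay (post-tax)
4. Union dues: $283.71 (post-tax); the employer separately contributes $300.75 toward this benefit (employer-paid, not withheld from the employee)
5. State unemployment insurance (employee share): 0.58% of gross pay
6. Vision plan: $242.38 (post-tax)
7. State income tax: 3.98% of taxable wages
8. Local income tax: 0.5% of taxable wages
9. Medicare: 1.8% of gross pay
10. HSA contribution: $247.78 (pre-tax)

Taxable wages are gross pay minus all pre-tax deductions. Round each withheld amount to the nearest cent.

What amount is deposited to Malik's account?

$2,554.47

HSA contribution: $247.78
Taxable wages = $5,127.53 − $247.78 = $4,879.75
State income tax: $4,879.75 × 0.0398 = $194.21
Local income tax: $4,879.75 × 0.005 = $24.40
Federal tax withheld: $4,879.75 × 0.27 = $1,317.53
Medicare: $5,127.53 × 0.018 = $92.30
State unemployment insurance (employee share): $5,127.53 × 0.0058 = $29.74
PFL insurance: $5,127.53 × 0.0075 = $38.46
Union dues: $283.71
Vision plan: $242.38
Employee stock purchase plan: $5,127.53 × 0.02 = $102.55
(Employer's $300.75 toward union dues is not withheld from the employee.)
Total deductions = $247.78 + $194.21 + $24.40 + $1,317.53 + $92.30 + $29.74 + $38.46 + $283.71 + $242.38 + $102.55 = $2,573.06
Net pay = $5,127.53 − $2,573.06 = $2,554.47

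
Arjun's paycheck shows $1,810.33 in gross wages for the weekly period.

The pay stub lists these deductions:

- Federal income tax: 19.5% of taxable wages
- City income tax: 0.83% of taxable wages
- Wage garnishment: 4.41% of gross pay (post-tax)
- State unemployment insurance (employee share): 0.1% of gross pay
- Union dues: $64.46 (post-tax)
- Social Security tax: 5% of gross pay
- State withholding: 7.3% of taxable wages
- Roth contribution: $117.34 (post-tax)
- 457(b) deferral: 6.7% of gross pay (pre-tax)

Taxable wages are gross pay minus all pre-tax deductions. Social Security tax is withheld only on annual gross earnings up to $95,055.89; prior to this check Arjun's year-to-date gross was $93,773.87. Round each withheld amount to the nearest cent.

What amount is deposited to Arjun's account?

$894.81

457(b) deferral: $1,810.33 × 0.067 = $121.29
Taxable wages = $1,810.33 − $121.29 = $1,689.04
City income tax: $1,689.04 × 0.0083 = $14.02
State withholding: $1,689.04 × 0.073 = $123.30
Federal income tax: $1,689.04 × 0.195 = $329.36
State unemployment insurance (employee share): $1,810.33 × 0.001 = $1.81
Social Security tax: only $95,055.89 − $93,773.87 = $1,282.02 of this check is subject → $1,282.02 × 0.05 = $64.10
Roth contribution: $117.34
Union dues: $64.46
Wage garnishment: $1,810.33 × 0.0441 = $79.84
Total deductions = $121.29 + $14.02 + $123.30 + $329.36 + $1.81 + $64.10 + $117.34 + $64.46 + $79.84 = $915.52
Net pay = $1,810.33 − $915.52 = $894.81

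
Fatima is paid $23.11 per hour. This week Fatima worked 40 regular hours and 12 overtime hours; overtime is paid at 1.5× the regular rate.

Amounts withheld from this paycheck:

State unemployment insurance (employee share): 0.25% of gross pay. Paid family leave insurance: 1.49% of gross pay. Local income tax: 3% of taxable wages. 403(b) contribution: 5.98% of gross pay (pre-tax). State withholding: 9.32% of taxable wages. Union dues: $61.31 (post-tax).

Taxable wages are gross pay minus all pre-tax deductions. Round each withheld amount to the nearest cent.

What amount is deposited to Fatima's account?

Regular pay: 40 × $23.11 = $924.40
Overtime pay: 12 × $23.11 × 1.5 = $415.98
Gross pay = $924.40 + $415.98 = $1,340.38
403(b) contribution: $1,340.38 × 0.0598 = $80.15
Taxable wages = $1,340.38 − $80.15 = $1,260.23
State withholding: $1,260.23 × 0.0932 = $117.45
Local income tax: $1,260.23 × 0.03 = $37.81
Paid family leave insurance: $1,340.38 × 0.0149 = $19.97
State unemployment insurance (employee share): $1,340.38 × 0.0025 = $3.35
Union dues: $61.31
Total deductions = $80.15 + $117.45 + $37.81 + $19.97 + $3.35 + $61.31 = $320.04
Net pay = $1,340.38 − $320.04 = $1,020.34

$1,020.34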